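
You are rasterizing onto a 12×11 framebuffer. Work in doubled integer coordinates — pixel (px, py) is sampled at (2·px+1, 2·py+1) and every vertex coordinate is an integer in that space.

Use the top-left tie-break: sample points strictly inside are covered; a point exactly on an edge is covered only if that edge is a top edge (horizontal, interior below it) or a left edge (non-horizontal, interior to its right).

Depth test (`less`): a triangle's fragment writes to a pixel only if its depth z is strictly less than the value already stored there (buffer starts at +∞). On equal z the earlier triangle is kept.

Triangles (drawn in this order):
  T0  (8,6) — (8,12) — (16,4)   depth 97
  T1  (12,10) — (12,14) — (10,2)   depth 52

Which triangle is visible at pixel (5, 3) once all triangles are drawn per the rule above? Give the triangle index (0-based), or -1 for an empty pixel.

T0:
  2·area = 48  (B↔C swapped to make it positive)
  edge (8, 6)→(16, 4): d=(8,-2) top-left  bias=+0
  edge (16, 4)→(8, 12): d=(-8,8) right/bottom  bias=-1
  edge (8, 12)→(8, 6): d=(0,-6) top-left  bias=+0
    (9,0)@(19, 1): e=[-18,0,66] → ·  [on edge]
    (8,1)@(17, 3): e=[-6,0,54] → ·  [on edge]
    (6,2)@(13, 5): e=[2,16,30] → #
    (7,2)@(15, 5): e=[6,0,42] → ·  [on edge]
    (4,3)@(9, 7): e=[10,32,6] → #
    (5,3)@(11, 7): e=[14,16,18] → #
    (6,3)@(13, 7): e=[18,0,30] → ·  [on edge]
    (4,4)@(9, 9): e=[26,16,6] → #
    (5,4)@(11, 9): e=[30,0,18] → ·  [on edge]
    (4,5)@(9, 11): e=[42,0,6] → ·  [on edge]
    (3,6)@(7, 13): e=[54,0,-6] → ·  [on edge]
    (2,7)@(5, 15): e=[66,0,-18] → ·  [on edge]
    (1,8)@(3, 17): e=[78,0,-30] → ·  [on edge]
    (0,9)@(1, 19): e=[90,0,-42] → ·  [on edge]
  covered (4 px):
    · · · · · · · · · · · ·
    · · · · · · · · · · · ·
    · · · · · · # · · · · ·
    · · · · # # · · · · · ·
    · · · · # · · · · · · ·
    · · · · · · · · · · · ·
    · · · · · · · · · · · ·
    · · · · · · · · · · · ·
    · · · · · · · · · · · ·
    · · · · · · · · · · · ·
    · · · · · · · · · · · ·
T1:
  2·area = 8
  edge (12, 10)→(12, 14): d=(0,4) right/bottom  bias=-1
  edge (12, 14)→(10, 2): d=(-2,-12) top-left  bias=+0
  edge (10, 2)→(12, 10): d=(2,8) right/bottom  bias=-1
    (5,3)@(11, 7): e=[4,2,2] → #
    (6,3)@(13, 7): e=[-4,26,-14] → ·
    (5,4)@(11, 9): e=[4,-2,6] → ·
  covered (1 px):
    · · · · · · · · · · · ·
    · · · · · · · · · · · ·
    · · · · · · · · · · · ·
    · · · · · # · · · · · ·
    · · · · · · · · · · · ·
    · · · · · · · · · · · ·
    · · · · · · · · · · · ·
    · · · · · · · · · · · ·
    · · · · · · · · · · · ·
    · · · · · · · · · · · ·
    · · · · · · · · · · · ·

Z-buffer (winner per pixel, '.' = empty):
  . . . . . . . . . . . .
  . . . . . . . . . . . .
  . . . . . . 0 . . . . .
  . . . . 0 1 . . . . . .
  . . . . 0 . . . . . . .
  . . . . . . . . . . . .
  . . . . . . . . . . . .
  . . . . . . . . . . . .
  . . . . . . . . . . . .
  . . . . . . . . . . . .
  . . . . . . . . . . . .

Result: 1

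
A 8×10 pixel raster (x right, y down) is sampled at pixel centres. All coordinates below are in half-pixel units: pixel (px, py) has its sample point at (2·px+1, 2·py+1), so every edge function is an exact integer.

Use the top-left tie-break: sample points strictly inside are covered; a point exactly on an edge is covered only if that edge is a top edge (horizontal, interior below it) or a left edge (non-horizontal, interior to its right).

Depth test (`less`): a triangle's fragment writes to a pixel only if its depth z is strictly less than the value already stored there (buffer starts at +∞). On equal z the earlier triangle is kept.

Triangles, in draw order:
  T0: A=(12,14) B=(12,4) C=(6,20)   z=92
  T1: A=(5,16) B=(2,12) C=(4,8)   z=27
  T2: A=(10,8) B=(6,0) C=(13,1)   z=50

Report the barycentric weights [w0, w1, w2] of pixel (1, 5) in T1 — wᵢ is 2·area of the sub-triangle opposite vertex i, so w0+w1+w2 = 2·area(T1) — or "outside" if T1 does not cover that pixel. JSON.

T0:
  2·area = 60  (B↔C swapped to make it positive)
  edge (12, 14)→(6, 20): d=(-6,6) right/bottom  bias=-1
  edge (6, 20)→(12, 4): d=(6,-16) top-left  bias=+0
  edge (12, 4)→(12, 14): d=(0,10) right/bottom  bias=-1
    (5,3)@(11, 7): e=[48,2,10] → #
    (6,3)@(13, 7): e=[36,34,-10] → ·
    (5,4)@(11, 9): e=[36,14,10] → #
    (6,4)@(13, 9): e=[24,46,-10] → ·
    (5,5)@(11, 11): e=[24,26,10] → #
    (6,5)@(13, 11): e=[12,58,-10] → ·
    (7,5)@(15, 11): e=[0,90,-30] → ·  [on edge]
    (4,6)@(9, 13): e=[24,6,30] → #
    (6,6)@(13, 13): e=[0,70,-10] → ·  [on edge]
    (4,7)@(9, 15): e=[12,18,30] → #
    (5,7)@(11, 15): e=[0,50,10] → ·  [on edge]
    (4,8)@(9, 17): e=[0,30,30] → ·  [on edge]
    (3,9)@(7, 19): e=[0,10,50] → ·  [on edge]
  covered (6 px):
    · · · · · · · ·
    · · · · · · · ·
    · · · · · · · ·
    · · · · · # · ·
    · · · · · # · ·
    · · · · · # · ·
    · · · · # # · ·
    · · · · # · · ·
    · · · · · · · ·
    · · · · · · · ·
T1:
  2·area = 20
  edge (5, 16)→(2, 12): d=(-3,-4) top-left  bias=+0
  edge (2, 12)→(4, 8): d=(2,-4) top-left  bias=+0
  edge (4, 8)→(5, 16): d=(1,8) right/bottom  bias=-1
    (1,5)@(3, 11): e=[7,2,11] → #
    (2,5)@(5, 11): e=[15,10,-5] → ·
    (1,6)@(3, 13): e=[1,6,13] → #
    (2,6)@(5, 13): e=[9,14,-3] → ·
    (1,7)@(3, 15): e=[-5,10,15] → ·
  covered (2 px):
    · · · · · · · ·
    · · · · · · · ·
    · · · · · · · ·
    · · · · · · · ·
    · · · · · · · ·
    · # · · · · · ·
    · # · · · · · ·
    · · · · · · · ·
    · · · · · · · ·
    · · · · · · · ·
T2:
  2·area = 52
  edge (10, 8)→(6, 0): d=(-4,-8) top-left  bias=+0
  edge (6, 0)→(13, 1): d=(7,1) right/bottom  bias=-1
  edge (13, 1)→(10, 8): d=(-3,7) right/bottom  bias=-1
    (3,0)@(7, 1): e=[4,6,42] → #
    (4,0)@(9, 1): e=[20,4,28] → #
    (5,0)@(11, 1): e=[36,2,14] → #
    (6,0)@(13, 1): e=[52,0,0] → ·  [on edge]
    (3,1)@(7, 3): e=[-4,20,36] → ·
    (4,1)@(9, 3): e=[12,18,22] → #
    (6,1)@(13, 3): e=[44,14,-6] → ·
    (4,2)@(9, 5): e=[4,32,16] → #
    (6,2)@(13, 5): e=[36,28,-12] → ·
    (4,3)@(9, 7): e=[-4,46,10] → ·
    (5,3)@(11, 7): e=[12,44,-4] → ·
    (3,7)@(7, 15): e=[-52,104,0] → ·  [on edge]
  covered (7 px):
    · · · # # # · ·
    · · · · # # · ·
    · · · · # # · ·
    · · · · · · · ·
    · · · · · · · ·
    · · · · · · · ·
    · · · · · · · ·
    · · · · · · · ·
    · · · · · · · ·
    · · · · · · · ·

Final: [2,11,7]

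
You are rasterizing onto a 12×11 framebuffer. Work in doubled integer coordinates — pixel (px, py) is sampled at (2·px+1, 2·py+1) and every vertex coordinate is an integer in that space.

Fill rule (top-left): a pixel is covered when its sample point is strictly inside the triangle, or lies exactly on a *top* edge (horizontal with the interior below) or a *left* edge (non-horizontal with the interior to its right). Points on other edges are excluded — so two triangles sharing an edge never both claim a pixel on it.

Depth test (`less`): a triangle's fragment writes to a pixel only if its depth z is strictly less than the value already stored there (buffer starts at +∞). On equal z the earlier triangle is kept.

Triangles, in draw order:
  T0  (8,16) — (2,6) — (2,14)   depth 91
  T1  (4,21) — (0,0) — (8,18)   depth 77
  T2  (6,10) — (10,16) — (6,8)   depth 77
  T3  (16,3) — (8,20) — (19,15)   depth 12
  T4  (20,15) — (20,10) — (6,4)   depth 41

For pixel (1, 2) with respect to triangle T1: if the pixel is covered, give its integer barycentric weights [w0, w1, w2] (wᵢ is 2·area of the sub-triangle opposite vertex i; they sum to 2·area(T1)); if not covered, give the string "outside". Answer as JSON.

T0:
  2·area = 48  (B↔C swapped to make it positive)
  edge (8, 16)→(2, 14): d=(-6,-2) top-left  bias=+0
  edge (2, 14)→(2, 6): d=(0,-8) top-left  bias=+0
  edge (2, 6)→(8, 16): d=(6,10) right/bottom  bias=-1
    (1,4)@(3, 9): e=[32,8,8] → #
    (2,4)@(5, 9): e=[36,24,-12] → ·
    (1,5)@(3, 11): e=[20,8,20] → #
    (2,5)@(5, 11): e=[24,24,0] → ·  [on edge]
    (1,6)@(3, 13): e=[8,8,32] → #
    (2,6)@(5, 13): e=[12,24,12] → #
    (3,6)@(7, 13): e=[16,40,-8] → ·
    (1,7)@(3, 15): e=[-4,8,44] → ·
    (2,7)@(5, 15): e=[0,24,24] → #  [on edge]
    (3,7)@(7, 15): e=[4,40,4] → #
    (4,7)@(9, 15): e=[8,56,-16] → ·
    (2,8)@(5, 17): e=[-12,24,36] → ·
    (5,8)@(11, 17): e=[0,72,-24] → ·  [on edge]
    (8,9)@(17, 19): e=[0,120,-72] → ·  [on edge]
    (5,10)@(11, 21): e=[-24,72,0] → ·  [on edge]
    (11,10)@(23, 21): e=[0,168,-120] → ·  [on edge]
  covered (6 px):
    · · · · · · · · · · · ·
    · · · · · · · · · · · ·
    · · · · · · · · · · · ·
    · · · · · · · · · · · ·
    · # · · · · · · · · · ·
    · # · · · · · · · · · ·
    · # # · · · · · · · · ·
    · · # # · · · · · · · ·
    · · · · · · · · · · · ·
    · · · · · · · · · · · ·
    · · · · · · · · · · · ·
T1:
  2·area = 96
  edge (4, 21)→(0, 0): d=(-4,-21) top-left  bias=+0
  edge (0, 0)→(8, 18): d=(8,18) right/bottom  bias=-1
  edge (8, 18)→(4, 21): d=(-4,3) right/bottom  bias=-1
    (0,1)@(1, 3): e=[9,6,81] → #
    (1,1)@(3, 3): e=[51,-30,75] → ·
    (0,2)@(1, 5): e=[1,22,73] → #
    (1,2)@(3, 5): e=[43,-14,67] → ·
    (0,3)@(1, 7): e=[-7,38,65] → ·
    (1,3)@(3, 7): e=[35,2,59] → #
    (2,3)@(5, 7): e=[77,-34,53] → ·
    (1,4)@(3, 9): e=[27,18,51] → #
    (2,4)@(5, 9): e=[69,-18,45] → ·
    (1,5)@(3, 11): e=[19,34,43] → #
    (2,5)@(5, 11): e=[61,-2,37] → ·
    (1,6)@(3, 13): e=[11,50,35] → #
  covered (12 px):
    · · · · · · · · · · · ·
    # · · · · · · · · · · ·
    # · · · · · · · · · · ·
    · # · · · · · · · · · ·
    · # · · · · · · · · · ·
    · # · · · · · · · · · ·
    · # # · · · · · · · · ·
    · # # · · · · · · · · ·
    · · # # · · · · · · · ·
    · · # · · · · · · · · ·
    · · · · · · · · · · · ·
T2:
  2·area = 8  (B↔C swapped to make it positive)
  edge (6, 10)→(6, 8): d=(0,-2) top-left  bias=+0
  edge (6, 8)→(10, 16): d=(4,8) right/bottom  bias=-1
  edge (10, 16)→(6, 10): d=(-4,-6) top-left  bias=+0
    (3,5)@(7, 11): e=[2,4,2] → #
    (4,5)@(9, 11): e=[6,-12,14] → ·
    (3,6)@(7, 13): e=[2,12,-6] → ·
  covered (1 px):
    · · · · · · · · · · · ·
    · · · · · · · · · · · ·
    · · · · · · · · · · · ·
    · · · · · · · · · · · ·
    · · · · · · · · · · · ·
    · · · # · · · · · · · ·
    · · · · · · · · · · · ·
    · · · · · · · · · · · ·
    · · · · · · · · · · · ·
    · · · · · · · · · · · ·
    · · · · · · · · · · · ·
T3:
  2·area = 147  (B↔C swapped to make it positive)
  edge (16, 3)→(19, 15): d=(3,12) right/bottom  bias=-1
  edge (19, 15)→(8, 20): d=(-11,5) right/bottom  bias=-1
  edge (8, 20)→(16, 3): d=(8,-17) top-left  bias=+0
    (7,3)@(15, 7): e=[24,108,15] → #
    (8,3)@(17, 7): e=[0,98,49] → ·  [on edge]
    (7,4)@(15, 9): e=[30,86,31] → #
    (8,4)@(17, 9): e=[6,76,65] → #
    (9,4)@(19, 9): e=[-18,66,99] → ·
    (6,5)@(13, 11): e=[60,74,13] → #
    (9,5)@(19, 11): e=[-12,44,115] → ·
    (6,6)@(13, 13): e=[66,52,29] → #
    (9,6)@(19, 13): e=[-6,22,131] → ·
    (5,7)@(11, 15): e=[96,40,11] → #
    (9,7)@(19, 15): e=[0,0,147] → ·  [on edge]
    (5,8)@(11, 17): e=[102,18,27] → #
  covered (16 px):
    · · · · · · · · · · · ·
    · · · · · · · · · · · ·
    · · · · · · · · · · · ·
    · · · · · · · # · · · ·
    · · · · · · · # # · · ·
    · · · · · · # # # · · ·
    · · · · · · # # # · · ·
    · · · · · # # # # · · ·
    · · · · · # # · · · · ·
    · · · · # · · · · · · ·
    · · · · · · · · · · · ·
T4:
  2·area = 70  (B↔C swapped to make it positive)
  edge (20, 15)→(6, 4): d=(-14,-11) top-left  bias=+0
  edge (6, 4)→(20, 10): d=(14,6) right/bottom  bias=-1
  edge (20, 10)→(20, 15): d=(0,5) right/bottom  bias=-1
    (5,3)@(11, 7): e=[13,12,45] → #
    (6,3)@(13, 7): e=[35,0,35] → ·  [on edge]
    (5,4)@(11, 9): e=[-15,40,45] → ·
    (6,4)@(13, 9): e=[7,28,35] → #
    (7,4)@(15, 9): e=[29,16,25] → #
    (8,4)@(17, 9): e=[51,4,15] → #
    (9,4)@(19, 9): e=[73,-8,5] → ·
    (6,5)@(13, 11): e=[-21,56,35] → ·
    (7,5)@(15, 11): e=[1,44,25] → #
    (9,5)@(19, 11): e=[45,20,5] → #
    (10,5)@(21, 11): e=[67,8,-5] → ·
    (7,6)@(15, 13): e=[-27,72,25] → ·
  covered (8 px):
    · · · · · · · · · · · ·
    · · · · · · · · · · · ·
    · · · · · · · · · · · ·
    · · · · · # · · · · · ·
    · · · · · · # # # · · ·
    · · · · · · · # # # · ·
    · · · · · · · · · # · ·
    · · · · · · · · · · · ·
    · · · · · · · · · · · ·
    · · · · · · · · · · · ·
    · · · · · · · · · · · ·

Final: "outside"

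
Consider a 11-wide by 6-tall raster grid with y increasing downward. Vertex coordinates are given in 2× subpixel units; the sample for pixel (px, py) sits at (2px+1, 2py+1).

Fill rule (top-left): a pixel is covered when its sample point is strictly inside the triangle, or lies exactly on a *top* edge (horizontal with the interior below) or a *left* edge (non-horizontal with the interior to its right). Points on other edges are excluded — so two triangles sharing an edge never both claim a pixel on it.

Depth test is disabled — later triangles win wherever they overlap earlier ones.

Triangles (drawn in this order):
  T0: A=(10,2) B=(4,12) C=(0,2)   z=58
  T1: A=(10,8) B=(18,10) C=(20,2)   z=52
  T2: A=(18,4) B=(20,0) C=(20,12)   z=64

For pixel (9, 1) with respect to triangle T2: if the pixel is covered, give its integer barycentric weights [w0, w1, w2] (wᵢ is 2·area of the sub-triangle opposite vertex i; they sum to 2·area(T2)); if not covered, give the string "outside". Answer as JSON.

T0:
  2·area = 100
  edge (10, 2)→(4, 12): d=(-6,10) right/bottom  bias=-1
  edge (4, 12)→(0, 2): d=(-4,-10) top-left  bias=+0
  edge (0, 2)→(10, 2): d=(10,0) top-left  bias=+0
    (0,1)@(1, 3): e=[84,6,10] → X
    (1,1)@(3, 3): e=[64,26,10] → X
    (2,1)@(5, 3): e=[44,46,10] → X
    (3,1)@(7, 3): e=[24,66,10] → X
    (4,1)@(9, 3): e=[4,86,10] → X
    (5,1)@(11, 3): e=[-16,106,10] → .
    (0,2)@(1, 5): e=[72,-2,30] → .
    (1,2)@(3, 5): e=[52,18,30] → X
    (4,2)@(9, 5): e=[-8,78,30] → .
    (1,3)@(3, 7): e=[40,10,50] → X
    (3,3)@(7, 7): e=[0,50,50] → .  [on edge]
    (1,4)@(3, 9): e=[28,2,70] → X
  covered (12 px):
    . . . . . . . . . . .
    X X X X X . . . . . .
    . X X X . . . . . . .
    . X X . . . . . . . .
    . X X . . . . . . . .
    . . . . . . . . . . .
T1:
  2·area = 68  (B↔C swapped to make it positive)
  edge (10, 8)→(20, 2): d=(10,-6) top-left  bias=+0
  edge (20, 2)→(18, 10): d=(-2,8) right/bottom  bias=-1
  edge (18, 10)→(10, 8): d=(-8,-2) top-left  bias=+0
    (9,1)@(19, 3): e=[4,6,58] → X
    (10,1)@(21, 3): e=[16,-10,62] → .
    (7,2)@(15, 5): e=[0,34,34] → X  [on edge]
    (8,2)@(17, 5): e=[12,18,38] → X
    (10,2)@(21, 5): e=[36,-14,46] → .
    (6,3)@(13, 7): e=[8,46,14] → X
    (9,3)@(19, 7): e=[44,-2,26] → .
    (6,4)@(13, 9): e=[28,42,-2] → .
    (7,4)@(15, 9): e=[40,26,2] → X
    (9,4)@(19, 9): e=[64,-6,10] → .
    (2,5)@(5, 11): e=[0,102,-34] → .  [on edge]
    (7,5)@(15, 11): e=[60,22,-14] → .
  covered (9 px):
    . . . . . . . . . . .
    . . . . . . . . . X .
    . . . . . . . X X X .
    . . . . . . X X X . .
    . . . . . . . X X . .
    . . . . . . . . . . .
T2:
  2·area = 24
  edge (18, 4)→(20, 0): d=(2,-4) top-left  bias=+0
  edge (20, 0)→(20, 12): d=(0,12) right/bottom  bias=-1
  edge (20, 12)→(18, 4): d=(-2,-8) top-left  bias=+0
    (9,1)@(19, 3): e=[2,12,10] → X
    (10,1)@(21, 3): e=[10,-12,26] → .
    (9,2)@(19, 5): e=[6,12,6] → X
    (10,2)@(21, 5): e=[14,-12,22] → .
    (9,3)@(19, 7): e=[10,12,2] → X
    (10,3)@(21, 7): e=[18,-12,18] → .
    (9,4)@(19, 9): e=[14,12,-2] → .
  covered (3 px):
    . . . . . . . . . . .
    . . . . . . . . . X .
    . . . . . . . . . X .
    . . . . . . . . . X .
    . . . . . . . . . . .
    . . . . . . . . . . .

Result: [12,10,2]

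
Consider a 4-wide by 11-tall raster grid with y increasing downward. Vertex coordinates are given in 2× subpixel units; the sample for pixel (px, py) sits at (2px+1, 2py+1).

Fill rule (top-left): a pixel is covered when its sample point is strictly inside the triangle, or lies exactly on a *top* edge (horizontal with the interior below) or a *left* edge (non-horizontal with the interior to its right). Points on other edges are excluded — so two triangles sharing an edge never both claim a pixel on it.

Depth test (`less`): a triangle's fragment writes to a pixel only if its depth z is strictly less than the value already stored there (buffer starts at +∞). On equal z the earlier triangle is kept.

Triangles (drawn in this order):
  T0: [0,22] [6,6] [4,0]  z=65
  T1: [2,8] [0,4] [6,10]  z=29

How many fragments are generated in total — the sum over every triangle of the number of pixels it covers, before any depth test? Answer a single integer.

T0:
  2·area = 68  (B↔C swapped to make it positive)
  edge (0, 22)→(4, 0): d=(4,-22) top-left  bias=+0
  edge (4, 0)→(6, 6): d=(2,6) right/bottom  bias=-1
  edge (6, 6)→(0, 22): d=(-6,16) right/bottom  bias=-1
    (2,1)@(5, 3): e=[34,0,34] → ·  [on edge]
    (2,2)@(5, 5): e=[42,4,22] → #
    (3,2)@(7, 5): e=[86,-8,-10] → ·
    (1,3)@(3, 7): e=[6,20,42] → #
    (3,3)@(7, 7): e=[94,-4,-22] → ·
    (1,4)@(3, 9): e=[14,24,30] → #
    (2,4)@(5, 9): e=[58,12,-2] → ·
    (3,4)@(7, 9): e=[102,0,-34] → ·  [on edge]
    (1,5)@(3, 11): e=[22,28,18] → #
    (2,5)@(5, 11): e=[66,16,-14] → ·
    (1,6)@(3, 13): e=[30,32,6] → #
    (2,6)@(5, 13): e=[74,20,-26] → ·
  covered (8 px):
    · · · ·
    · · · ·
    · · # ·
    · # # ·
    · # · ·
    · # · ·
    · # · ·
    · · · ·
    # · · ·
    # · · ·
    · · · ·
T1:
  2·area = 12
  edge (2, 8)→(0, 4): d=(-2,-4) top-left  bias=+0
  edge (0, 4)→(6, 10): d=(6,6) right/bottom  bias=-1
  edge (6, 10)→(2, 8): d=(-4,-2) top-left  bias=+0
    (0,2)@(1, 5): e=[2,0,10] → ·  [on edge]
    (1,3)@(3, 7): e=[6,0,6] → ·  [on edge]
    (2,4)@(5, 9): e=[10,0,2] → ·  [on edge]
    (3,5)@(7, 11): e=[14,0,-2] → ·  [on edge]
  covered (0 px):
    · · · ·
    · · · ·
    · · · ·
    · · · ·
    · · · ·
    · · · ·
    · · · ·
    · · · ·
    · · · ·
    · · · ·
    · · · ·

Answer: 8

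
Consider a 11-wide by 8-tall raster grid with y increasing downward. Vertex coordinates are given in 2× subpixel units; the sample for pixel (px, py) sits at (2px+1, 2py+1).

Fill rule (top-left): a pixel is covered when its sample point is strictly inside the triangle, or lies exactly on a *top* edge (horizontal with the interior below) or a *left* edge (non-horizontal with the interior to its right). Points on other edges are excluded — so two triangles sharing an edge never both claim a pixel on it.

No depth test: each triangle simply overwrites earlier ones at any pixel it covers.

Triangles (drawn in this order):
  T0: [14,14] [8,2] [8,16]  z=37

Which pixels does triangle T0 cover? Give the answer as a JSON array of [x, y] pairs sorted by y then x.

T0:
  2·area = 84  (B↔C swapped to make it positive)
  edge (14, 14)→(8, 16): d=(-6,2) right/bottom  bias=-1
  edge (8, 16)→(8, 2): d=(0,-14) top-left  bias=+0
  edge (8, 2)→(14, 14): d=(6,12) right/bottom  bias=-1
    (4,2)@(9, 5): e=[64,14,6] → X
    (5,2)@(11, 5): e=[60,42,-18] → .
    (4,3)@(9, 7): e=[52,14,18] → X
    (5,3)@(11, 7): e=[48,42,-6] → .
    (4,4)@(9, 9): e=[40,14,30] → X
    (5,4)@(11, 9): e=[36,42,6] → X
    (6,4)@(13, 9): e=[32,70,-18] → .
    (4,5)@(9, 11): e=[28,14,42] → X
    (6,5)@(13, 11): e=[20,70,-6] → .
    (4,6)@(9, 13): e=[16,14,54] → X
    (6,6)@(13, 13): e=[8,70,6] → X
    (7,6)@(15, 13): e=[4,98,-18] → .
    (8,6)@(17, 13): e=[0,126,-42] → .  [on edge]
    (5,7)@(11, 15): e=[0,42,42] → .  [on edge]
  covered (10 px):
    . . . . . . . . . . .
    . . . . . . . . . . .
    . . . . X . . . . . .
    . . . . X . . . . . .
    . . . . X X . . . . .
    . . . . X X . . . . .
    . . . . X X X . . . .
    . . . . X . . . . . .

Final: [[4,2],[4,3],[4,4],[5,4],[4,5],[5,5],[4,6],[5,6],[6,6],[4,7]]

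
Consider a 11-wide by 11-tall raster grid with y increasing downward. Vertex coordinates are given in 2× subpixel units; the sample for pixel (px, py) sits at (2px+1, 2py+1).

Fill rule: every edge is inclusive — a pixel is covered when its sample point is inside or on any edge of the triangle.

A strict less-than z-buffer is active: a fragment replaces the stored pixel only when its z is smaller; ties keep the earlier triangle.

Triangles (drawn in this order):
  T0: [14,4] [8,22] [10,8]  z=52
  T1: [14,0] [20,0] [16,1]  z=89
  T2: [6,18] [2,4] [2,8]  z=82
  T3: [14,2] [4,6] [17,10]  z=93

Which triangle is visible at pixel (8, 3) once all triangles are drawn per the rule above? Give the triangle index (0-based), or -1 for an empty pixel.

T0:
  2·area = 48
  edge (14, 4)→(8, 22): d=(-6,18) inclusive
  edge (8, 22)→(10, 8): d=(2,-14) inclusive
  edge (10, 8)→(14, 4): d=(4,-4) inclusive
    (5,0)@(11, 1): e=[72,0,-24] → ·  [on edge]
    (7,0)@(15, 1): e=[0,56,-8] → ·  [on edge]
    (8,0)@(17, 1): e=[-36,84,0] → ·  [on edge]
    (7,1)@(15, 3): e=[-12,60,0] → ·  [on edge]
    (6,2)@(13, 5): e=[12,36,0] → #  [on edge]
    (7,2)@(15, 5): e=[-24,64,8] → ·
    (5,3)@(11, 7): e=[36,12,0] → #  [on edge]
    (6,3)@(13, 7): e=[0,40,8] → #  [on edge]
    (7,3)@(15, 7): e=[-36,68,16] → ·
    (4,4)@(9, 9): e=[60,-12,0] → ·  [on edge]
    (5,4)@(11, 9): e=[24,16,8] → #
    (6,4)@(13, 9): e=[-12,44,16] → ·
    (3,5)@(7, 11): e=[84,-36,0] → ·  [on edge]
    (2,6)@(5, 13): e=[108,-60,0] → ·  [on edge]
    (5,6)@(11, 13): e=[0,24,24] → #  [on edge]
    (1,7)@(3, 15): e=[132,-84,0] → ·  [on edge]
    (4,7)@(9, 15): e=[24,0,24] → #  [on edge]
    (0,8)@(1, 17): e=[156,-108,0] → ·  [on edge]
    (4,9)@(9, 19): e=[0,8,40] → #  [on edge]
  covered (9 px):
    · · · · · · · · · · ·
    · · · · · · · · · · ·
    · · · · · · # · · · ·
    · · · · · # # · · · ·
    · · · · · # · · · · ·
    · · · · · # · · · · ·
    · · · · · # · · · · ·
    · · · · # · · · · · ·
    · · · · # · · · · · ·
    · · · · # · · · · · ·
    · · · · · · · · · · ·
T1:
  2·area = 6
  edge (14, 0)→(20, 0): d=(6,0) inclusive
  edge (20, 0)→(16, 1): d=(-4,1) inclusive
  edge (16, 1)→(14, 0): d=(-2,-1) inclusive
  covered (0 px):
    · · · · · · · · · · ·
    · · · · · · · · · · ·
    · · · · · · · · · · ·
    · · · · · · · · · · ·
    · · · · · · · · · · ·
    · · · · · · · · · · ·
    · · · · · · · · · · ·
    · · · · · · · · · · ·
    · · · · · · · · · · ·
    · · · · · · · · · · ·
    · · · · · · · · · · ·
T2:
  2·area = 16  (B↔C swapped to make it positive)
  edge (6, 18)→(2, 8): d=(-4,-10) inclusive
  edge (2, 8)→(2, 4): d=(0,-4) inclusive
  edge (2, 4)→(6, 18): d=(4,14) inclusive
    (1,4)@(3, 9): e=[6,4,6] → #
    (2,4)@(5, 9): e=[26,12,-22] → ·
    (1,5)@(3, 11): e=[-2,4,14] → ·
    (2,7)@(5, 15): e=[2,12,2] → #
    (3,7)@(7, 15): e=[22,20,-26] → ·
    (2,8)@(5, 17): e=[-6,12,10] → ·
  covered (2 px):
    · · · · · · · · · · ·
    · · · · · · · · · · ·
    · · · · · · · · · · ·
    · · · · · · · · · · ·
    · # · · · · · · · · ·
    · · · · · · · · · · ·
    · · · · · · · · · · ·
    · · # · · · · · · · ·
    · · · · · · · · · · ·
    · · · · · · · · · · ·
    · · · · · · · · · · ·
T3:
  2·area = 92  (B↔C swapped to make it positive)
  edge (14, 2)→(17, 10): d=(3,8) inclusive
  edge (17, 10)→(4, 6): d=(-13,-4) inclusive
  edge (4, 6)→(14, 2): d=(10,-4) inclusive
    (6,1)@(13, 3): e=[11,75,6] → #
    (7,1)@(15, 3): e=[-5,83,14] → ·
    (3,2)@(7, 5): e=[65,25,2] → #
    (4,2)@(9, 5): e=[49,33,10] → #
    (5,2)@(11, 5): e=[33,41,18] → #
    (7,2)@(15, 5): e=[1,57,34] → #
    (8,2)@(17, 5): e=[-15,65,42] → ·
    (3,3)@(7, 7): e=[71,-1,22] → ·
    (4,3)@(9, 7): e=[55,7,30] → #
    (8,3)@(17, 7): e=[-9,39,62] → ·
    (4,4)@(9, 9): e=[61,-19,50] → ·
    (5,4)@(11, 9): e=[45,-11,58] → ·
  covered (11 px):
    · · · · · · · · · · ·
    · · · · · · # · · · ·
    · · · # # # # # · · ·
    · · · · # # # # · · ·
    · · · · · · · # · · ·
    · · · · · · · · · · ·
    · · · · · · · · · · ·
    · · · · · · · · · · ·
    · · · · · · · · · · ·
    · · · · · · · · · · ·
    · · · · · · · · · · ·

Z-buffer (winner per pixel, '.' = empty):
  . . . . . . . . . . .
  . . . . . . 3 . . . .
  . . . 3 3 3 0 3 . . .
  . . . . 3 0 0 3 . . .
  . 2 . . . 0 . 3 . . .
  . . . . . 0 . . . . .
  . . . . . 0 . . . . .
  . . 2 . 0 . . . . . .
  . . . . 0 . . . . . .
  . . . . 0 . . . . . .
  . . . . . . . . . . .

Answer: -1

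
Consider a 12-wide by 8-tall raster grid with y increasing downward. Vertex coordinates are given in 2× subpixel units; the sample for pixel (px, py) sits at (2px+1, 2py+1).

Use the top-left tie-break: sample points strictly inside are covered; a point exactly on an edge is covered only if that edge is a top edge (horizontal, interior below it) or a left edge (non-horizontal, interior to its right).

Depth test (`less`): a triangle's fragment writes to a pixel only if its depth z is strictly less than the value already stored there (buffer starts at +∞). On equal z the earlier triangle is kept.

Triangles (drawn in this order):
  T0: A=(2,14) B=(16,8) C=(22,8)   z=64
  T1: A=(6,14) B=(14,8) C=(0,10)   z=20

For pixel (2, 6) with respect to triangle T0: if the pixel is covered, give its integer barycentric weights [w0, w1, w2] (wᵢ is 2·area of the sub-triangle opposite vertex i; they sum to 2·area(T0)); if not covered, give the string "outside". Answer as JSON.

T0:
  2·area = 36
  edge (2, 14)→(16, 8): d=(14,-6) top-left  bias=+0
  edge (16, 8)→(22, 8): d=(6,0) top-left  bias=+0
  edge (22, 8)→(2, 14): d=(-20,6) right/bottom  bias=-1
    (11,2)@(23, 5): e=[0,-18,54] → .  [on edge]
    (7,4)@(15, 9): e=[8,6,22] → X
    (8,4)@(17, 9): e=[20,6,10] → X
    (9,4)@(19, 9): e=[32,6,-2] → .
    (4,5)@(9, 11): e=[0,18,18] → X  [on edge]
    (5,5)@(11, 11): e=[12,18,6] → X
    (6,5)@(13, 11): e=[24,18,-6] → .
    (7,5)@(15, 11): e=[36,18,-18] → .
    (8,5)@(17, 11): e=[48,18,-30] → .
    (2,6)@(5, 13): e=[4,30,2] → X
    (3,6)@(7, 13): e=[16,30,-10] → .
    (4,6)@(9, 13): e=[28,30,-22] → .
  covered (5 px):
    . . . . . . . . . . . .
    . . . . . . . . . . . .
    . . . . . . . . . . . .
    . . . . . . . . . . . .
    . . . . . . . X X . . .
    . . . . X X . . . . . .
    . . X . . . . . . . . .
    . . . . . . . . . . . .
T1:
  2·area = 68  (B↔C swapped to make it positive)
  edge (6, 14)→(0, 10): d=(-6,-4) top-left  bias=+0
  edge (0, 10)→(14, 8): d=(14,-2) top-left  bias=+0
  edge (14, 8)→(6, 14): d=(-8,6) right/bottom  bias=-1
    (10,3)@(21, 7): e=[102,0,-34] → .  [on edge]
    (3,4)@(7, 9): e=[34,0,34] → X  [on edge]
    (4,4)@(9, 9): e=[42,4,22] → X
    (5,4)@(11, 9): e=[50,8,10] → X
    (6,4)@(13, 9): e=[58,12,-2] → .
    (1,5)@(3, 11): e=[6,20,42] → X
    (2,5)@(5, 11): e=[14,24,30] → X
    (5,5)@(11, 11): e=[38,36,-6] → .
    (1,6)@(3, 13): e=[-6,48,26] → .
    (2,6)@(5, 13): e=[2,52,14] → X
    (4,6)@(9, 13): e=[18,60,-10] → .
    (2,7)@(5, 15): e=[-10,80,-2] → .
  covered (9 px):
    . . . . . . . . . . . .
    . . . . . . . . . . . .
    . . . . . . . . . . . .
    . . . . . . . . . . . .
    . . . X X X . . . . . .
    . X X X X . . . . . . .
    . . X X . . . . . . . .
    . . . . . . . . . . . .

Answer: [30,2,4]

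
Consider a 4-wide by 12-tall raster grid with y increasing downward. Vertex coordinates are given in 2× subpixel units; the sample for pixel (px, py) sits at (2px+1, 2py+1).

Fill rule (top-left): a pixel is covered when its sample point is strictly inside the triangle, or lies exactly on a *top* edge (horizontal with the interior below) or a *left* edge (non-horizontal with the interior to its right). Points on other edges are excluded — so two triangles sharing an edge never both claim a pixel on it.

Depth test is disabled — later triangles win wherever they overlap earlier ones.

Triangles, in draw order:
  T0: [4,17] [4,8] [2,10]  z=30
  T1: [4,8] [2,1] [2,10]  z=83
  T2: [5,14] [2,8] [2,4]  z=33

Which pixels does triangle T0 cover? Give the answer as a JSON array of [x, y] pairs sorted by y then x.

T0:
  2·area = 18  (B↔C swapped to make it positive)
  edge (4, 17)→(2, 10): d=(-2,-7) top-left  bias=+0
  edge (2, 10)→(4, 8): d=(2,-2) top-left  bias=+0
  edge (4, 8)→(4, 17): d=(0,9) right/bottom  bias=-1
    (3,2)@(7, 5): e=[45,0,-27] → .  [on edge]
    (2,3)@(5, 7): e=[27,0,-9] → .  [on edge]
    (1,4)@(3, 9): e=[9,0,9] → X  [on edge]
    (2,4)@(5, 9): e=[23,4,-9] → .
    (0,5)@(1, 11): e=[-9,0,27] → .  [on edge]
    (1,5)@(3, 11): e=[5,4,9] → X
    (2,5)@(5, 11): e=[19,8,-9] → .
    (1,6)@(3, 13): e=[1,8,9] → X
    (2,6)@(5, 13): e=[15,12,-9] → .
    (1,7)@(3, 15): e=[-3,12,9] → .
  covered (3 px):
    . . . .
    . . . .
    . . . .
    . . . .
    . X . .
    . X . .
    . X . .
    . . . .
    . . . .
    . . . .
    . . . .
    . . . .
T1:
  2·area = 18  (B↔C swapped to make it positive)
  edge (4, 8)→(2, 10): d=(-2,2) right/bottom  bias=-1
  edge (2, 10)→(2, 1): d=(0,-9) top-left  bias=+0
  edge (2, 1)→(4, 8): d=(2,7) right/bottom  bias=-1
    (1,2)@(3, 5): e=[8,9,1] → X
    (2,2)@(5, 5): e=[4,27,-13] → .
    (3,2)@(7, 5): e=[0,45,-27] → .  [on edge]
    (1,3)@(3, 7): e=[4,9,5] → X
    (2,3)@(5, 7): e=[0,27,-9] → .  [on edge]
    (1,4)@(3, 9): e=[0,9,9] → .  [on edge]
    (0,5)@(1, 11): e=[0,-9,27] → .  [on edge]
  covered (2 px):
    . . . .
    . . . .
    . X . .
    . X . .
    . . . .
    . . . .
    . . . .
    . . . .
    . . . .
    . . . .
    . . . .
    . . . .
T2:
  2·area = 12
  edge (5, 14)→(2, 8): d=(-3,-6) top-left  bias=+0
  edge (2, 8)→(2, 4): d=(0,-4) top-left  bias=+0
  edge (2, 4)→(5, 14): d=(3,10) right/bottom  bias=-1
    (1,4)@(3, 9): e=[3,4,5] → X
    (2,4)@(5, 9): e=[15,12,-15] → .
    (1,5)@(3, 11): e=[-3,4,11] → .
  covered (1 px):
    . . . .
    . . . .
    . . . .
    . . . .
    . X . .
    . . . .
    . . . .
    . . . .
    . . . .
    . . . .
    . . . .
    . . . .

Final: [[1,4],[1,5],[1,6]]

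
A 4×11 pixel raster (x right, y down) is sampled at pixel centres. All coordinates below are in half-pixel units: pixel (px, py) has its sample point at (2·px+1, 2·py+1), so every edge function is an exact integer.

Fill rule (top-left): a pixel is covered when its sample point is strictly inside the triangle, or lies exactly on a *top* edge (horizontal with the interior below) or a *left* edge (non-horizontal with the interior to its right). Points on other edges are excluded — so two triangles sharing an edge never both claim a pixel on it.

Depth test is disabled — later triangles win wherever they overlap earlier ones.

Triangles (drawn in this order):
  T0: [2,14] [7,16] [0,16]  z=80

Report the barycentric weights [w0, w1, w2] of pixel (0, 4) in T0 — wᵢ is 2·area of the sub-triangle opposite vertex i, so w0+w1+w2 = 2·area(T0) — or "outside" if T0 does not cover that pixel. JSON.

T0:
  2·area = 14
  edge (2, 14)→(7, 16): d=(5,2) right/bottom  bias=-1
  edge (7, 16)→(0, 16): d=(-7,0) right/bottom  bias=-1
  edge (0, 16)→(2, 14): d=(2,-2) top-left  bias=+0
    (3,4)@(7, 9): e=[-35,49,0] → ·  [on edge]
    (2,5)@(5, 11): e=[-21,35,0] → ·  [on edge]
    (1,6)@(3, 13): e=[-7,21,0] → ·  [on edge]
    (0,7)@(1, 15): e=[7,7,0] → █  [on edge]
    (1,7)@(3, 15): e=[3,7,4] → █
    (2,7)@(5, 15): e=[-1,7,8] → ·
    (0,8)@(1, 17): e=[17,-7,4] → ·
    (1,8)@(3, 17): e=[13,-7,8] → ·
  covered (2 px):
    · · · ·
    · · · ·
    · · · ·
    · · · ·
    · · · ·
    · · · ·
    · · · ·
    █ █ · ·
    · · · ·
    · · · ·
    · · · ·

Final: "outside"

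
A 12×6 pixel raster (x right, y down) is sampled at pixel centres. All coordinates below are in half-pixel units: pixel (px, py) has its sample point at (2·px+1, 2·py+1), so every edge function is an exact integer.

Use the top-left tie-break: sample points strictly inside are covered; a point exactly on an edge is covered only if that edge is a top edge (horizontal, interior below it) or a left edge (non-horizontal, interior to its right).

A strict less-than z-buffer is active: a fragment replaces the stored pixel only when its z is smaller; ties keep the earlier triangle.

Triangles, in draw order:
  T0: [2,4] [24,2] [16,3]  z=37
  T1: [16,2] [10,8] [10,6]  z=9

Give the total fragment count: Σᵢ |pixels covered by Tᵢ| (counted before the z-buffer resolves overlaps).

T0:
  2·area = 6
  edge (2, 4)→(24, 2): d=(22,-2) top-left  bias=+0
  edge (24, 2)→(16, 3): d=(-8,1) right/bottom  bias=-1
  edge (16, 3)→(2, 4): d=(-14,1) right/bottom  bias=-1
    (6,1)@(13, 3): e=[0,3,3] → X  [on edge]
    (7,1)@(15, 3): e=[4,1,1] → X
    (8,1)@(17, 3): e=[8,-1,-1] → .
    (6,2)@(13, 5): e=[44,-13,-25] → .
    (7,2)@(15, 5): e=[48,-15,-27] → .
  covered (2 px):
    . . . . . . . . . . . .
    . . . . . . X X . . . .
    . . . . . . . . . . . .
    . . . . . . . . . . . .
    . . . . . . . . . . . .
    . . . . . . . . . . . .
T1:
  2·area = 12
  edge (16, 2)→(10, 8): d=(-6,6) right/bottom  bias=-1
  edge (10, 8)→(10, 6): d=(0,-2) top-left  bias=+0
  edge (10, 6)→(16, 2): d=(6,-4) top-left  bias=+0
    (8,0)@(17, 1): e=[0,14,-2] → .  [on edge]
    (7,1)@(15, 3): e=[0,10,2] → .  [on edge]
    (6,2)@(13, 5): e=[0,6,6] → .  [on edge]
    (5,3)@(11, 7): e=[0,2,10] → .  [on edge]
    (4,4)@(9, 9): e=[0,-2,14] → .  [on edge]
    (3,5)@(7, 11): e=[0,-6,18] → .  [on edge]
  covered (0 px):
    . . . . . . . . . . . .
    . . . . . . . . . . . .
    . . . . . . . . . . . .
    . . . . . . . . . . . .
    . . . . . . . . . . . .
    . . . . . . . . . . . .

Result: 2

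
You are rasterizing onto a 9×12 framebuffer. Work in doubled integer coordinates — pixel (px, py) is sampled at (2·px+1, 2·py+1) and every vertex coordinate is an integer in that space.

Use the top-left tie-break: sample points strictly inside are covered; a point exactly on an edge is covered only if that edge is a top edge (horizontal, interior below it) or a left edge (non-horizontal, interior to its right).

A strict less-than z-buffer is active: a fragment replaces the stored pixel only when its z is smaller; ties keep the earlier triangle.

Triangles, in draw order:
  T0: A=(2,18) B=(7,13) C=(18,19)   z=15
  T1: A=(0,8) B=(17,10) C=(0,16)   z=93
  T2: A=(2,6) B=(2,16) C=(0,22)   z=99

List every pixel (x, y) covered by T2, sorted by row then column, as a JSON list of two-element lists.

T0:
  2·area = 85
  edge (2, 18)→(7, 13): d=(5,-5) top-left  bias=+0
  edge (7, 13)→(18, 19): d=(11,6) right/bottom  bias=-1
  edge (18, 19)→(2, 18): d=(-16,-1) top-left  bias=+0
    (8,1)@(17, 3): e=[0,-170,255] → ·  [on edge]
    (7,2)@(15, 5): e=[0,-136,221] → ·  [on edge]
    (6,3)@(13, 7): e=[0,-102,187] → ·  [on edge]
    (5,4)@(11, 9): e=[0,-68,153] → ·  [on edge]
    (4,5)@(9, 11): e=[0,-34,119] → ·  [on edge]
    (3,6)@(7, 13): e=[0,0,85] → ·  [on edge]
    (2,7)@(5, 15): e=[0,34,51] → #  [on edge]
    (3,7)@(7, 15): e=[10,22,53] → #
    (4,7)@(9, 15): e=[20,10,55] → #
    (5,7)@(11, 15): e=[30,-2,57] → ·
    (1,8)@(3, 17): e=[0,68,17] → #  [on edge]
    (5,8)@(11, 17): e=[40,20,25] → #
    (0,9)@(1, 19): e=[0,102,-17] → ·  [on edge]
  covered (9 px):
    · · · · · · · · ·
    · · · · · · · · ·
    · · · · · · · · ·
    · · · · · · · · ·
    · · · · · · · · ·
    · · · · · · · · ·
    · · · · · · · · ·
    · · # # # · · · ·
    · # # # # # # · ·
    · · · · · · · · ·
    · · · · · · · · ·
    · · · · · · · · ·
T1:
  2·area = 136
  edge (0, 8)→(17, 10): d=(17,2) right/bottom  bias=-1
  edge (17, 10)→(0, 16): d=(-17,6) right/bottom  bias=-1
  edge (0, 16)→(0, 8): d=(0,-8) top-left  bias=+0
    (0,4)@(1, 9): e=[15,113,8] → #
    (1,4)@(3, 9): e=[11,101,24] → #
    (2,4)@(5, 9): e=[7,89,40] → #
    (3,4)@(7, 9): e=[3,77,56] → #
    (4,4)@(9, 9): e=[-1,65,72] → ·
    (0,5)@(1, 11): e=[49,79,8] → #
    (4,5)@(9, 11): e=[33,31,72] → #
    (5,5)@(11, 11): e=[29,19,88] → #
    (6,5)@(13, 11): e=[25,7,104] → #
    (7,5)@(15, 11): e=[21,-5,120] → ·
    (0,6)@(1, 13): e=[83,45,8] → #
    (4,6)@(9, 13): e=[67,-3,72] → ·
  covered (16 px):
    · · · · · · · · ·
    · · · · · · · · ·
    · · · · · · · · ·
    · · · · · · · · ·
    # # # # · · · · ·
    # # # # # # # · ·
    # # # # · · · · ·
    # · · · · · · · ·
    · · · · · · · · ·
    · · · · · · · · ·
    · · · · · · · · ·
    · · · · · · · · ·
T2:
  2·area = 20
  edge (2, 6)→(2, 16): d=(0,10) right/bottom  bias=-1
  edge (2, 16)→(0, 22): d=(-2,6) right/bottom  bias=-1
  edge (0, 22)→(2, 6): d=(2,-16) top-left  bias=+0
    (3,0)@(7, 1): e=[-50,0,70] → ·  [on edge]
    (2,3)@(5, 7): e=[-30,0,50] → ·  [on edge]
    (1,6)@(3, 13): e=[-10,0,30] → ·  [on edge]
    (0,7)@(1, 15): e=[10,8,2] → #
    (1,7)@(3, 15): e=[-10,-4,34] → ·
    (0,8)@(1, 17): e=[10,4,6] → #
    (1,8)@(3, 17): e=[-10,-8,38] → ·
    (0,9)@(1, 19): e=[10,0,10] → ·  [on edge]
  covered (2 px):
    · · · · · · · · ·
    · · · · · · · · ·
    · · · · · · · · ·
    · · · · · · · · ·
    · · · · · · · · ·
    · · · · · · · · ·
    · · · · · · · · ·
    # · · · · · · · ·
    # · · · · · · · ·
    · · · · · · · · ·
    · · · · · · · · ·
    · · · · · · · · ·

Result: [[0,7],[0,8]]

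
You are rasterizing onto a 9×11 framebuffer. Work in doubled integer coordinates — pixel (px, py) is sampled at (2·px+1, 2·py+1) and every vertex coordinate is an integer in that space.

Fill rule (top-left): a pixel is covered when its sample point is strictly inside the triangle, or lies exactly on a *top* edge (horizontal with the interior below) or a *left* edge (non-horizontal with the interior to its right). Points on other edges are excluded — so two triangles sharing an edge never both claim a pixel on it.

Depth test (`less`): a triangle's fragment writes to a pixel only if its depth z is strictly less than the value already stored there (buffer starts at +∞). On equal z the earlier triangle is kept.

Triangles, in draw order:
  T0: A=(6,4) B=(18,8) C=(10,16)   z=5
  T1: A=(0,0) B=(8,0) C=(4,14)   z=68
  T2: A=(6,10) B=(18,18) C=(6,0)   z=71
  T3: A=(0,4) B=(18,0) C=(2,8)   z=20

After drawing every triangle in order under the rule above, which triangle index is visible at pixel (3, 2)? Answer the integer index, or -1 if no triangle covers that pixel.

T0:
  2·area = 128
  edge (6, 4)→(18, 8): d=(12,4) right/bottom  bias=-1
  edge (18, 8)→(10, 16): d=(-8,8) right/bottom  bias=-1
  edge (10, 16)→(6, 4): d=(-4,-12) top-left  bias=+0
    (2,0)@(5, 1): e=[-32,160,0] → .  [on edge]
    (1,1)@(3, 3): e=[0,160,-32] → .  [on edge]
    (3,2)@(7, 5): e=[8,112,8] → X
    (4,2)@(9, 5): e=[0,96,32] → .  [on edge]
    (3,3)@(7, 7): e=[32,96,0] → X  [on edge]
    (4,3)@(9, 7): e=[24,80,24] → X
    (5,3)@(11, 7): e=[16,64,48] → X
    (6,3)@(13, 7): e=[8,48,72] → X
    (7,3)@(15, 7): e=[0,32,96] → .  [on edge]
    (3,4)@(7, 9): e=[56,80,-8] → .
    (4,4)@(9, 9): e=[48,64,16] → X
    (7,4)@(15, 9): e=[24,16,88] → X
    (8,4)@(17, 9): e=[16,0,112] → .  [on edge]
    (7,5)@(15, 11): e=[48,0,80] → .  [on edge]
    (4,6)@(9, 13): e=[96,32,0] → X  [on edge]
    (6,6)@(13, 13): e=[80,0,48] → .  [on edge]
    (5,7)@(11, 15): e=[112,0,16] → .  [on edge]
    (4,8)@(9, 17): e=[144,0,-16] → .  [on edge]
    (3,9)@(7, 19): e=[176,0,-48] → .  [on edge]
    (5,9)@(11, 19): e=[160,-32,0] → .  [on edge]
    (2,10)@(5, 21): e=[208,0,-80] → .  [on edge]
  covered (14 px):
    . . . . . . . . .
    . . . . . . . . .
    . . . X . . . . .
    . . . X X X X . .
    . . . . X X X X .
    . . . . X X X . .
    . . . . X X . . .
    . . . . . . . . .
    . . . . . . . . .
    . . . . . . . . .
    . . . . . . . . .
T1:
  2·area = 112
  edge (0, 0)→(8, 0): d=(8,0) top-left  bias=+0
  edge (8, 0)→(4, 14): d=(-4,14) right/bottom  bias=-1
  edge (4, 14)→(0, 0): d=(-4,-14) top-left  bias=+0
    (0,0)@(1, 1): e=[8,94,10] → X
    (1,0)@(3, 1): e=[8,66,38] → X
    (2,0)@(5, 1): e=[8,38,66] → X
    (3,0)@(7, 1): e=[8,10,94] → X
    (4,0)@(9, 1): e=[8,-18,122] → .
    (0,1)@(1, 3): e=[24,86,2] → X
    (4,1)@(9, 3): e=[24,-26,114] → .
    (0,2)@(1, 5): e=[40,78,-6] → .
    (1,2)@(3, 5): e=[40,50,22] → X
    (3,2)@(7, 5): e=[40,-6,78] → .
    (1,3)@(3, 7): e=[56,42,14] → X
    (3,3)@(7, 7): e=[56,-14,70] → .
  covered (14 px):
    X X X X . . . . .
    X X X X . . . . .
    . X X . . . . . .
    . X X . . . . . .
    . X X . . . . . .
    . . . . . . . . .
    . . . . . . . . .
    . . . . . . . . .
    . . . . . . . . .
    . . . . . . . . .
    . . . . . . . . .
T2:
  2·area = 120  (B↔C swapped to make it positive)
  edge (6, 10)→(6, 0): d=(0,-10) top-left  bias=+0
  edge (6, 0)→(18, 18): d=(12,18) right/bottom  bias=-1
  edge (18, 18)→(6, 10): d=(-12,-8) top-left  bias=+0
    (3,1)@(7, 3): e=[10,18,92] → X
    (4,1)@(9, 3): e=[30,-18,108] → .
    (3,2)@(7, 5): e=[10,42,68] → X
    (4,2)@(9, 5): e=[30,6,84] → X
    (5,2)@(11, 5): e=[50,-30,100] → .
    (3,3)@(7, 7): e=[10,66,44] → X
    (5,3)@(11, 7): e=[50,-6,76] → .
    (3,4)@(7, 9): e=[10,90,20] → X
    (5,4)@(11, 9): e=[50,18,52] → X
    (6,4)@(13, 9): e=[70,-18,68] → .
    (3,5)@(7, 11): e=[10,114,-4] → .
    (4,5)@(9, 11): e=[30,78,12] → X
  covered (15 px):
    . . . . . . . . .
    . . . X . . . . .
    . . . X X . . . .
    . . . X X . . . .
    . . . X X X . . .
    . . . . X X X . .
    . . . . . X X . .
    . . . . . . . X .
    . . . . . . . . X
    . . . . . . . . .
    . . . . . . . . .
T3:
  2·area = 80
  edge (0, 4)→(18, 0): d=(18,-4) top-left  bias=+0
  edge (18, 0)→(2, 8): d=(-16,8) right/bottom  bias=-1
  edge (2, 8)→(0, 4): d=(-2,-4) top-left  bias=+0
    (7,0)@(15, 1): e=[6,8,66] → X
    (8,0)@(17, 1): e=[14,-8,74] → .
    (2,1)@(5, 3): e=[2,56,22] → X
    (3,1)@(7, 3): e=[10,40,30] → X
    (4,1)@(9, 3): e=[18,24,38] → X
    (5,1)@(11, 3): e=[26,8,46] → X
    (6,1)@(13, 3): e=[34,-8,54] → .
    (7,1)@(15, 3): e=[42,-24,62] → .
    (0,2)@(1, 5): e=[22,56,2] → X
    (1,2)@(3, 5): e=[30,40,10] → X
    (4,2)@(9, 5): e=[54,-8,34] → .
    (5,2)@(11, 5): e=[62,-24,42] → .
  covered (10 px):
    . . . . . . . X .
    . . X X X X . . .
    X X X X . . . . .
    . X . . . . . . .
    . . . . . . . . .
    . . . . . . . . .
    . . . . . . . . .
    . . . . . . . . .
    . . . . . . . . .
    . . . . . . . . .
    . . . . . . . . .

Z-buffer (winner per pixel, '.' = empty):
  1 1 1 1 . . . 3 .
  1 1 3 3 3 3 . . .
  3 3 3 0 2 . . . .
  . 3 1 0 0 0 0 . .
  . 1 1 2 0 0 0 0 .
  . . . . 0 0 0 . .
  . . . . 0 0 2 . .
  . . . . . . . 2 .
  . . . . . . . . 2
  . . . . . . . . .
  . . . . . . . . .

Answer: 0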